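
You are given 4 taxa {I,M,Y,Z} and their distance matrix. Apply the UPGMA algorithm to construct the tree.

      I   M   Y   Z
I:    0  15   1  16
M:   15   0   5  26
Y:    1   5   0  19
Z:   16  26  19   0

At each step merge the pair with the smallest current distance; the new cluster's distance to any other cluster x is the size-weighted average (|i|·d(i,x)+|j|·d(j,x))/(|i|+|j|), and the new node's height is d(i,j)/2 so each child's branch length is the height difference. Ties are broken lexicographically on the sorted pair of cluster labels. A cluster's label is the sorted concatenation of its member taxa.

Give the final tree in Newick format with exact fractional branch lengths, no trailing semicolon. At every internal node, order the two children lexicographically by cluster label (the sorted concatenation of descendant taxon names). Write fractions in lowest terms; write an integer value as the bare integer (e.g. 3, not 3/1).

(((I:1/2,Y:1/2):9/2,M:5):31/6,Z:61/6)

iteration 1: select I,Y (d=1); attach at lengths (1/2, 1/2); label the merged cluster IY
  updated: d(IY,M)=10, d(IY,Z)=35/2
iteration 2: select IY,M (d=10); attach at lengths (9/2, 5); label the merged cluster IMY
  updated: d(IMY,Z)=61/3
iteration 3: select IMY,Z (d=61/3); attach at lengths (31/6, 61/6); label the merged cluster IMYZ
final tree: (((I:1/2,Y:1/2):9/2,M:5):31/6,Z:61/6)
total length: 155/6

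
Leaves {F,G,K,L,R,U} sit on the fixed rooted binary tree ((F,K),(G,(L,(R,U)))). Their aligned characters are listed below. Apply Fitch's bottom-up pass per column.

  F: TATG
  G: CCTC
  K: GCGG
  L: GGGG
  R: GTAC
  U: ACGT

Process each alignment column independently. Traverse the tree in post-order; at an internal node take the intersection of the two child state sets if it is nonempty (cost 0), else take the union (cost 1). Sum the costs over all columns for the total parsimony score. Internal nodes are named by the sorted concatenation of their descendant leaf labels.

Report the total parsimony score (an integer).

[col 0] FK: children F:{T}, K:{G} ∪→ {G,T}; cost 1
[col 0] RU: children R:{G}, U:{A} ∪→ {A,G}; cost 1
[col 0] LRU: children L:{G}, RU:{A,G} ∩→ {G}; cost 0
[col 0] GLRU: children G:{C}, LRU:{G} ∪→ {C,G}; cost 1
[col 0] FGKLRU: children FK:{G,T}, GLRU:{C,G} ∩→ {G}; cost 0
[col 1] FK: children F:{A}, K:{C} ∪→ {A,C}; cost 1
[col 1] RU: children R:{T}, U:{C} ∪→ {C,T}; cost 1
[col 1] LRU: children L:{G}, RU:{C,T} ∪→ {C,G,T}; cost 1
[col 1] GLRU: children G:{C}, LRU:{C,G,T} ∩→ {C}; cost 0
[col 1] FGKLRU: children FK:{A,C}, GLRU:{C} ∩→ {C}; cost 0
[col 2] FK: children F:{T}, K:{G} ∪→ {G,T}; cost 1
[col 2] RU: children R:{A}, U:{G} ∪→ {A,G}; cost 1
[col 2] LRU: children L:{G}, RU:{A,G} ∩→ {G}; cost 0
[col 2] GLRU: children G:{T}, LRU:{G} ∪→ {G,T}; cost 1
[col 2] FGKLRU: children FK:{G,T}, GLRU:{G,T} ∩→ {G,T}; cost 0
[col 3] FK: children F:{G}, K:{G} ∩→ {G}; cost 0
[col 3] RU: children R:{C}, U:{T} ∪→ {C,T}; cost 1
[col 3] LRU: children L:{G}, RU:{C,T} ∪→ {C,G,T}; cost 1
[col 3] GLRU: children G:{C}, LRU:{C,G,T} ∩→ {C}; cost 0
[col 3] FGKLRU: children FK:{G}, GLRU:{C} ∪→ {C,G}; cost 1
per-site changes: [3, 3, 3, 3]; total = 12

12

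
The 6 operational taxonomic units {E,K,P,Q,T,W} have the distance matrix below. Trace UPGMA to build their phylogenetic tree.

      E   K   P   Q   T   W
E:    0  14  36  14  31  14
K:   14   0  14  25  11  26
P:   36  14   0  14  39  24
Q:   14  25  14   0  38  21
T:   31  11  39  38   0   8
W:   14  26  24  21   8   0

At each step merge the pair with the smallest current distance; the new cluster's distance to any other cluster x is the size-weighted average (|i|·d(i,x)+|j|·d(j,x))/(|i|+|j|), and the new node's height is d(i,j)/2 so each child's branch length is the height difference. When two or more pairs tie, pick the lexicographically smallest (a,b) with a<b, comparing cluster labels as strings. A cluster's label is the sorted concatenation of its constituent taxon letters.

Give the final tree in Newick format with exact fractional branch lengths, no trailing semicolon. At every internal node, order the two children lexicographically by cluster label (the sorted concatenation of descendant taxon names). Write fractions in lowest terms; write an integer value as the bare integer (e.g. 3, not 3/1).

iteration 1: select T,W (d=8); attach at lengths (4, 4); label the merged cluster TW
  updated: d(E,TW)=45/2, d(K,TW)=37/2, d(P,TW)=63/2, d(Q,TW)=59/2
iteration 2: select E,K (d=14); attach at lengths (7, 7); label the merged cluster EK
  updated: d(EK,P)=25, d(EK,Q)=39/2, d(EK,TW)=41/2
iteration 3: select P,Q (d=14); attach at lengths (7, 7); label the merged cluster PQ
  updated: d(EK,PQ)=89/4, d(PQ,TW)=61/2
iteration 4: select EK,TW (d=41/2); attach at lengths (13/4, 25/4); label the merged cluster EKTW
  updated: d(EKTW,PQ)=211/8
iteration 5: select EKTW,PQ (d=211/8); attach at lengths (47/16, 99/16); label the merged cluster EKPQTW
final tree: (((E:7,K:7):13/4,(T:4,W:4):25/4):47/16,(P:7,Q:7):99/16)
total length: 437/8

(((E:7,K:7):13/4,(T:4,W:4):25/4):47/16,(P:7,Q:7):99/16)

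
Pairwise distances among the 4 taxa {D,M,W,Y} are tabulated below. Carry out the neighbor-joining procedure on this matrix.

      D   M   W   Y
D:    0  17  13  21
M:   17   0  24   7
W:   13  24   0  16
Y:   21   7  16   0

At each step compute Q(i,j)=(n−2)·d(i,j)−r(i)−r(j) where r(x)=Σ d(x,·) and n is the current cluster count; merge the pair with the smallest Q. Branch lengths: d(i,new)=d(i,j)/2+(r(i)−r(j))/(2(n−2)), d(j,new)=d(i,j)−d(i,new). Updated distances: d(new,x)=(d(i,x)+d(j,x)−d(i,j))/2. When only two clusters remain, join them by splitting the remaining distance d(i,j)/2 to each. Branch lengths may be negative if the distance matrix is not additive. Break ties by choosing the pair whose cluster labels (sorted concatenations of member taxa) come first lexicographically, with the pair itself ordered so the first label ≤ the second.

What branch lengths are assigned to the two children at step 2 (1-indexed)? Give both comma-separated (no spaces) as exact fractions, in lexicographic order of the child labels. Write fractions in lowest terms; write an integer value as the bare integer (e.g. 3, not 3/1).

19/2,9/2

1. join D+W (d=13, Q=-78) ⇒ DW; edges |D|=6, |W|=7
  updated: d(DW,M)=14, d(DW,Y)=12
2. join DW+M (d=14, Q=-33) ⇒ DMW; edges |DW|=19/2, |M|=9/2
  updated: d(DMW,Y)=5/2
3. join DMW+Y (d=5/2) ⇒ DMWY; edges |DMW|=5/4, |Y|=5/4
final tree: (((D:6,W:7):19/2,M:9/2):5/4,Y:5/4)
total length: 59/2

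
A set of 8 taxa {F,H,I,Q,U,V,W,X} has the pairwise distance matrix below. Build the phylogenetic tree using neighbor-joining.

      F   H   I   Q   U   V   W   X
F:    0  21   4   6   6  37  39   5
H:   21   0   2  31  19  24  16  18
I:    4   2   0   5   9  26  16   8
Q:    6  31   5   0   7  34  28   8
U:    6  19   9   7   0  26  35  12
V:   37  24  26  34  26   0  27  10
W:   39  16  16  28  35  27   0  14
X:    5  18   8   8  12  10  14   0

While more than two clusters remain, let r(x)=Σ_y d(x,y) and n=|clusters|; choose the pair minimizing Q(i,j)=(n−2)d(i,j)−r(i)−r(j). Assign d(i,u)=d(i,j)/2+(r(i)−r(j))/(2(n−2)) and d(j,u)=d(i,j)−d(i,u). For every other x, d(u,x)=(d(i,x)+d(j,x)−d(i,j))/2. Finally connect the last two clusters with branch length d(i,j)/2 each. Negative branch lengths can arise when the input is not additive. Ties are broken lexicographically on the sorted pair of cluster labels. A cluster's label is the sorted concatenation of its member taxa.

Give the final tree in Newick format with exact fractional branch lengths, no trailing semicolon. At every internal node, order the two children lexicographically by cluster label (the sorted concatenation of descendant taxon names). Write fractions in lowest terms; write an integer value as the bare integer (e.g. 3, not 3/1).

step 1: merge (H,W) at d=16, Q=-210; branch lengths H→13/3, W→35/3; new cluster HW
  updated: d(F,HW)=22, d(HW,I)=1, d(HW,Q)=43/2, d(HW,U)=19, d(HW,V)=35/2, d(HW,X)=8
step 2: merge (HW,V) at d=35/2, Q=-152; branch lengths HW→13/5, V→149/10; new cluster HVW
  updated: d(F,HVW)=83/4, d(HVW,I)=19/4, d(HVW,Q)=19, d(HVW,U)=55/4, d(HVW,X)=1/4
step 3: merge (HVW,X) at d=1/4, Q=-363/4; branch lengths HVW→105/32, X→-97/32; new cluster HVWX
  updated: d(F,HVWX)=51/4, d(HVWX,I)=25/4, d(HVWX,Q)=107/8, d(HVWX,U)=51/4
step 4: merge (HVWX,I) at d=25/4, Q=-405/8; branch lengths HVWX→317/48, I→-17/48; new cluster HIVWX
  updated: d(F,HIVWX)=21/4, d(HIVWX,Q)=97/16, d(HIVWX,U)=31/4
step 5: merge (F,U) at d=6, Q=-26; branch lengths F→17/8, U→31/8; new cluster FU
  updated: d(FU,HIVWX)=7/2, d(FU,Q)=7/2
step 6: merge (FU,HIVWX) at d=7/2, Q=-209/16; branch lengths FU→15/32, HIVWX→97/32; new cluster FHIUVWX
  updated: d(FHIUVWX,Q)=97/32
step 7: merge (FHIUVWX,Q) at d=97/32; branch lengths FHIUVWX→97/64, Q→97/64; new cluster FHIQUVWX
final tree: (((F:17/8,U:31/8):15/32,((((H:13/3,W:35/3):13/5,V:149/10):105/32,X:-97/32):317/48,I:-17/48):97/32):97/64,Q:97/64)
total length: 1681/32

(((F:17/8,U:31/8):15/32,((((H:13/3,W:35/3):13/5,V:149/10):105/32,X:-97/32):317/48,I:-17/48):97/32):97/64,Q:97/64)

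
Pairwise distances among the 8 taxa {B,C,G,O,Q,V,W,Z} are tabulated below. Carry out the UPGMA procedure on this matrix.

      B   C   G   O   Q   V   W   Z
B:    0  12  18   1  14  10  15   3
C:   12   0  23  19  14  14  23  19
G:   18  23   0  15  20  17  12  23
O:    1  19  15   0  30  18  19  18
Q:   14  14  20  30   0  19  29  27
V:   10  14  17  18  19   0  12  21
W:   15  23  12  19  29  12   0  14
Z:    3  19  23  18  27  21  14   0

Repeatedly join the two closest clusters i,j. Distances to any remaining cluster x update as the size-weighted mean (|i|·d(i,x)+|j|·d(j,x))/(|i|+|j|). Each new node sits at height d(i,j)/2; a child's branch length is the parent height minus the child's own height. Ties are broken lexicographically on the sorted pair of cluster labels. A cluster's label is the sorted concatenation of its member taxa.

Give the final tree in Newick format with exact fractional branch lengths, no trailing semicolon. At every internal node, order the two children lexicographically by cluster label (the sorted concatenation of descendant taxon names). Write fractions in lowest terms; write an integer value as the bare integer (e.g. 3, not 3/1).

((((B:1/2,O:1/2):19/4,Z:21/4):13/4,((G:6,W:6):5/4,V:29/4):5/4):15/8,(C:7,Q:7):27/8)

step 1: merge (B,O) at d=1; branch lengths B→1/2, O→1/2; new cluster BO
  updated: d(BO,C)=31/2, d(BO,G)=33/2, d(BO,Q)=22, d(BO,V)=14, d(BO,W)=17, d(BO,Z)=21/2
step 2: merge (BO,Z) at d=21/2; branch lengths BO→19/4, Z→21/4; new cluster BOZ
  updated: d(BOZ,C)=50/3, d(BOZ,G)=56/3, d(BOZ,Q)=71/3, d(BOZ,V)=49/3, d(BOZ,W)=16
step 3: merge (G,W) at d=12; branch lengths G→6, W→6; new cluster GW
  updated: d(BOZ,GW)=52/3, d(C,GW)=23, d(GW,Q)=49/2, d(GW,V)=29/2
step 4: merge (C,Q) at d=14; branch lengths C→7, Q→7; new cluster CQ
  updated: d(BOZ,CQ)=121/6, d(CQ,GW)=95/4, d(CQ,V)=33/2
step 5: merge (GW,V) at d=29/2; branch lengths GW→5/4, V→29/4; new cluster GVW
  updated: d(BOZ,GVW)=17, d(CQ,GVW)=64/3
step 6: merge (BOZ,GVW) at d=17; branch lengths BOZ→13/4, GVW→5/4; new cluster BGOVWZ
  updated: d(BGOVWZ,CQ)=83/4
step 7: merge (BGOVWZ,CQ) at d=83/4; branch lengths BGOVWZ→15/8, CQ→27/8; new cluster BCGOQVWZ
final tree: ((((B:1/2,O:1/2):19/4,Z:21/4):13/4,((G:6,W:6):5/4,V:29/4):5/4):15/8,(C:7,Q:7):27/8)
total length: 221/4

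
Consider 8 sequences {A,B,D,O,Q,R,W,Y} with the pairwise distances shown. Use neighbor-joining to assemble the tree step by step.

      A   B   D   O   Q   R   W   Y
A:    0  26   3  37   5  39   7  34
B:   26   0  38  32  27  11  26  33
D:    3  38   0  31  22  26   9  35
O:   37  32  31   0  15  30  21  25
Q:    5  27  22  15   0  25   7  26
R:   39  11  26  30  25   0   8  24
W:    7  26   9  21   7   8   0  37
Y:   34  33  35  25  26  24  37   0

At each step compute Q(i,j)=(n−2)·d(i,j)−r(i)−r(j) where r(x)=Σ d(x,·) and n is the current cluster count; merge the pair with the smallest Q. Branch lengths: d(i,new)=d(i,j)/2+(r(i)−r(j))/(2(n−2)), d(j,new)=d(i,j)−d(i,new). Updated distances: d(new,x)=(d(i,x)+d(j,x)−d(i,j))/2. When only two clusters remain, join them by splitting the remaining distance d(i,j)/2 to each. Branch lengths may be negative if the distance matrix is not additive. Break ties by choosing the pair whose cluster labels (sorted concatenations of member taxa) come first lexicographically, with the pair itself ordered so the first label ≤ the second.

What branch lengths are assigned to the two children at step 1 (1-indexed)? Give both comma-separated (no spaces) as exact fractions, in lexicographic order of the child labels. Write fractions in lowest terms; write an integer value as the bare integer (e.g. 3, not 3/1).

5/12,31/12

step 1: merge (A,D) at d=3, Q=-297; branch lengths A→5/12, D→31/12; new cluster AD
  updated: d(AD,B)=61/2, d(AD,O)=65/2, d(AD,Q)=12, d(AD,R)=31, d(AD,W)=13/2, d(AD,Y)=33
step 2: merge (B,R) at d=11, Q=-467/2; branch lengths B→171/20, R→49/20; new cluster BR
  updated: d(AD,BR)=101/4, d(BR,O)=51/2, d(BR,Q)=41/2, d(BR,W)=23/2, d(BR,Y)=23
step 3: merge (AD,W) at d=13/2, Q=-665/4; branch lengths AD→209/32, W→-1/32; new cluster ADW
  updated: d(ADW,BR)=121/8, d(ADW,O)=47/2, d(ADW,Q)=25/4, d(ADW,Y)=127/4
step 4: merge (ADW,Q) at d=25/4, Q=-1005/8; branch lengths ADW→221/48, Q→79/48; new cluster ADQW
  updated: d(ADQW,BR)=235/16, d(ADQW,O)=129/8, d(ADQW,Y)=103/4
step 5: merge (ADQW,O) at d=129/8, Q=-1455/16; branch lengths ADQW→355/64, O→677/64; new cluster ADOQW
  updated: d(ADOQW,BR)=385/32, d(ADOQW,Y)=277/16
step 6: merge (ADOQW,BR) at d=385/32, Q=-1675/32; branch lengths ADOQW→203/64, BR→567/64; new cluster ABDOQRW
  updated: d(ABDOQRW,Y)=905/64
step 7: merge (ABDOQRW,Y) at d=905/64; branch lengths ABDOQRW→905/128, Y→905/128; new cluster ABDOQRWY
final tree: ((((((A:5/12,D:31/12):209/32,W:-1/32):221/48,Q:79/48):355/64,O:677/64):203/64,(B:171/20,R:49/20):567/64):905/128,Y:905/128)
total length: 4419/64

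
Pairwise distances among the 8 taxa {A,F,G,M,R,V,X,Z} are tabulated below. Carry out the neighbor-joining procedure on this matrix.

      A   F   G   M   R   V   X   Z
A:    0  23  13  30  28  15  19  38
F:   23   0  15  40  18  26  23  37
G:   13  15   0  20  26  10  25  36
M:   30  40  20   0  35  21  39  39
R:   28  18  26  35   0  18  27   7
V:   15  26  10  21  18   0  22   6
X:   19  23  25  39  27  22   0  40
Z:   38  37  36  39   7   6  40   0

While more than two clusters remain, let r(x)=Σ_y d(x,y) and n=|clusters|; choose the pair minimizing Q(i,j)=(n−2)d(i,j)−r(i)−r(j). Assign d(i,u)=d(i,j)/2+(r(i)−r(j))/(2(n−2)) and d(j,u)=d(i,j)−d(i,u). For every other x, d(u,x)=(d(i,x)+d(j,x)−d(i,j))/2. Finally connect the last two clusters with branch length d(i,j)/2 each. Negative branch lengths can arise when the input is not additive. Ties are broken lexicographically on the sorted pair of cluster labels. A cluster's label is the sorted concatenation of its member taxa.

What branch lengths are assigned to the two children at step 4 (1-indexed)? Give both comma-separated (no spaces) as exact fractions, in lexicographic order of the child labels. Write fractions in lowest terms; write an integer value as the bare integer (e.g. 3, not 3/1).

1. join R+Z (d=7, Q=-320) ⇒ RZ; edges |R|=-1/6, |Z|=43/6
  updated: d(A,RZ)=59/2, d(F,RZ)=24, d(G,RZ)=55/2, d(M,RZ)=67/2, d(RZ,V)=17/2, d(RZ,X)=30
2. join RZ+V (d=17/2, Q=-213) ⇒ RVZ; edges |RZ|=93/10, |V|=-4/5
  updated: d(A,RVZ)=18, d(F,RVZ)=83/4, d(G,RVZ)=29/2, d(M,RVZ)=23, d(RVZ,X)=87/4
3. join G+M (d=20, Q=-319/2) ⇒ GM; edges |G|=31/16, |M|=289/16
  updated: d(A,GM)=23/2, d(F,GM)=35/2, d(GM,RVZ)=35/4, d(GM,X)=22
4. join GM+RVZ (d=35/4, Q=-411/4) ⇒ GMRVZ; edges |GM|=67/24, |RVZ|=143/24
  updated: d(A,GMRVZ)=83/8, d(F,GMRVZ)=59/4, d(GMRVZ,X)=35/2
5. join A+GMRVZ (d=83/8, Q=-297/4) ⇒ AGMRVZ; edges |A|=61/8, |GMRVZ|=11/4
  updated: d(AGMRVZ,F)=219/16, d(AGMRVZ,X)=209/16
6. join AGMRVZ+F (d=219/16, Q=-199/4) ⇒ AFGMRVZ; edges |AGMRVZ|=15/8, |F|=189/16
  updated: d(AFGMRVZ,X)=179/16
7. join AFGMRVZ+X (d=179/16) ⇒ AFGMRVXZ; edges |AFGMRVZ|=179/32, |X|=179/32
final tree: (((A:61/8,((G:31/16,M:289/16):67/24,((R:-1/6,Z:43/6):93/10,V:-4/5):143/24):11/4):15/8,F:189/16):179/32,X:179/32)
total length: 159/2

67/24,143/24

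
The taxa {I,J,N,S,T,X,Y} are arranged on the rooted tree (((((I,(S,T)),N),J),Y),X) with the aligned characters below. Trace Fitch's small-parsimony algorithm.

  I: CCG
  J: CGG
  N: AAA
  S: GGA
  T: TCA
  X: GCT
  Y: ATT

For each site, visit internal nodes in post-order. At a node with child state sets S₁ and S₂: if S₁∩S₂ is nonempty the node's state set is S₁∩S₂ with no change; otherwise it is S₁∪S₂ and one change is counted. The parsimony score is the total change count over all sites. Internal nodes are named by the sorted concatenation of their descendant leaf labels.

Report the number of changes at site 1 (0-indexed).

site 0, node ST: S={G} ∪ T={T} → {G,T} (+1)
site 0, node IST: I={C} ∪ ST={G,T} → {C,G,T} (+1)
site 0, node INST: IST={C,G,T} ∪ N={A} → {A,C,G,T} (+1)
site 0, node IJNST: INST={A,C,G,T} ∩ J={C} → {C} (+0)
site 0, node IJNSTY: IJNST={C} ∪ Y={A} → {A,C} (+1)
site 0, node IJNSTXY: IJNSTY={A,C} ∪ X={G} → {A,C,G} (+1)
site 1, node ST: S={G} ∪ T={C} → {C,G} (+1)
site 1, node IST: I={C} ∩ ST={C,G} → {C} (+0)
site 1, node INST: IST={C} ∪ N={A} → {A,C} (+1)
site 1, node IJNST: INST={A,C} ∪ J={G} → {A,C,G} (+1)
site 1, node IJNSTY: IJNST={A,C,G} ∪ Y={T} → {A,C,G,T} (+1)
site 1, node IJNSTXY: IJNSTY={A,C,G,T} ∩ X={C} → {C} (+0)
site 2, node ST: S={A} ∩ T={A} → {A} (+0)
site 2, node IST: I={G} ∪ ST={A} → {A,G} (+1)
site 2, node INST: IST={A,G} ∩ N={A} → {A} (+0)
site 2, node IJNST: INST={A} ∪ J={G} → {A,G} (+1)
site 2, node IJNSTY: IJNST={A,G} ∪ Y={T} → {A,G,T} (+1)
site 2, node IJNSTXY: IJNSTY={A,G,T} ∩ X={T} → {T} (+0)
per-site changes: [5, 4, 3]; total = 12

4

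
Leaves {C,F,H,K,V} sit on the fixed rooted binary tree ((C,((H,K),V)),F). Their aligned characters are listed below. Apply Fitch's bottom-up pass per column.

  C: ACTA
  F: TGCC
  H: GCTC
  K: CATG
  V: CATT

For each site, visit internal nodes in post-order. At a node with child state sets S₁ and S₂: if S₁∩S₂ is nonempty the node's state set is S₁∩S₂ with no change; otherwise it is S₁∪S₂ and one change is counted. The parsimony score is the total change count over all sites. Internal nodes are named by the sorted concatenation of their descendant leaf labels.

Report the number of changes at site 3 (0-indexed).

3

[col 0] HK: children H:{G}, K:{C} ∪→ {C,G}; cost 1
[col 0] HKV: children HK:{C,G}, V:{C} ∩→ {C}; cost 0
[col 0] CHKV: children C:{A}, HKV:{C} ∪→ {A,C}; cost 1
[col 0] CFHKV: children CHKV:{A,C}, F:{T} ∪→ {A,C,T}; cost 1
[col 1] HK: children H:{C}, K:{A} ∪→ {A,C}; cost 1
[col 1] HKV: children HK:{A,C}, V:{A} ∩→ {A}; cost 0
[col 1] CHKV: children C:{C}, HKV:{A} ∪→ {A,C}; cost 1
[col 1] CFHKV: children CHKV:{A,C}, F:{G} ∪→ {A,C,G}; cost 1
[col 2] HK: children H:{T}, K:{T} ∩→ {T}; cost 0
[col 2] HKV: children HK:{T}, V:{T} ∩→ {T}; cost 0
[col 2] CHKV: children C:{T}, HKV:{T} ∩→ {T}; cost 0
[col 2] CFHKV: children CHKV:{T}, F:{C} ∪→ {C,T}; cost 1
[col 3] HK: children H:{C}, K:{G} ∪→ {C,G}; cost 1
[col 3] HKV: children HK:{C,G}, V:{T} ∪→ {C,G,T}; cost 1
[col 3] CHKV: children C:{A}, HKV:{C,G,T} ∪→ {A,C,G,T}; cost 1
[col 3] CFHKV: children CHKV:{A,C,G,T}, F:{C} ∩→ {C}; cost 0
per-site changes: [3, 3, 1, 3]; total = 10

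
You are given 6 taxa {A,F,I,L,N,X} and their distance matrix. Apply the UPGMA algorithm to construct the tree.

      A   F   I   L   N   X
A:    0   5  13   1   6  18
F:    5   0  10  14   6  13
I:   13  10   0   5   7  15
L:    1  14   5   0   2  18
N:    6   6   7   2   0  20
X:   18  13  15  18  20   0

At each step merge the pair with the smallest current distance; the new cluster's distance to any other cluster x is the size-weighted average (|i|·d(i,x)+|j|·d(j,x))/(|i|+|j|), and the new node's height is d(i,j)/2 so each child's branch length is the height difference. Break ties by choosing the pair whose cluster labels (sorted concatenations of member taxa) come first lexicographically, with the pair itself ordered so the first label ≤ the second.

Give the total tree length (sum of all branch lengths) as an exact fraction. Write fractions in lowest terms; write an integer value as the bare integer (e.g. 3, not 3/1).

3341/120

step 1: merge (A,L) at d=1; branch lengths A→1/2, L→1/2; new cluster AL
  updated: d(AL,F)=19/2, d(AL,I)=9, d(AL,N)=4, d(AL,X)=18
step 2: merge (AL,N) at d=4; branch lengths AL→3/2, N→2; new cluster ALN
  updated: d(ALN,F)=25/3, d(ALN,I)=25/3, d(ALN,X)=56/3
step 3: merge (ALN,F) at d=25/3; branch lengths ALN→13/6, F→25/6; new cluster AFLN
  updated: d(AFLN,I)=35/4, d(AFLN,X)=69/4
step 4: merge (AFLN,I) at d=35/4; branch lengths AFLN→5/24, I→35/8; new cluster AFILN
  updated: d(AFILN,X)=84/5
step 5: merge (AFILN,X) at d=84/5; branch lengths AFILN→161/40, X→42/5; new cluster AFILNX
final tree: (((((A:1/2,L:1/2):3/2,N:2):13/6,F:25/6):5/24,I:35/8):161/40,X:42/5)
total length: 3341/120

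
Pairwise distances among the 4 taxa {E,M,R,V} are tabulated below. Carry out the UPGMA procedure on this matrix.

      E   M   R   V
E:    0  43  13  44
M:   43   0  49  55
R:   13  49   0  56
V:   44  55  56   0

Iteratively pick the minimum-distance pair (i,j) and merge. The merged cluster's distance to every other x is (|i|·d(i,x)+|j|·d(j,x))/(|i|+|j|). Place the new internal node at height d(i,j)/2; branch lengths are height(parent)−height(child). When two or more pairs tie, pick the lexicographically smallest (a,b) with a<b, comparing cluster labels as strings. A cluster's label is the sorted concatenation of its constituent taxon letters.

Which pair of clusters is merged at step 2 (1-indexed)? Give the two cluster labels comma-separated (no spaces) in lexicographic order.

ER,M

step 1: merge (E,R) at d=13; branch lengths E→13/2, R→13/2; new cluster ER
  updated: d(ER,M)=46, d(ER,V)=50
step 2: merge (ER,M) at d=46; branch lengths ER→33/2, M→23; new cluster EMR
  updated: d(EMR,V)=155/3
step 3: merge (EMR,V) at d=155/3; branch lengths EMR→17/6, V→155/6; new cluster EMRV
final tree: (((E:13/2,R:13/2):33/2,M:23):17/6,V:155/6)
total length: 487/6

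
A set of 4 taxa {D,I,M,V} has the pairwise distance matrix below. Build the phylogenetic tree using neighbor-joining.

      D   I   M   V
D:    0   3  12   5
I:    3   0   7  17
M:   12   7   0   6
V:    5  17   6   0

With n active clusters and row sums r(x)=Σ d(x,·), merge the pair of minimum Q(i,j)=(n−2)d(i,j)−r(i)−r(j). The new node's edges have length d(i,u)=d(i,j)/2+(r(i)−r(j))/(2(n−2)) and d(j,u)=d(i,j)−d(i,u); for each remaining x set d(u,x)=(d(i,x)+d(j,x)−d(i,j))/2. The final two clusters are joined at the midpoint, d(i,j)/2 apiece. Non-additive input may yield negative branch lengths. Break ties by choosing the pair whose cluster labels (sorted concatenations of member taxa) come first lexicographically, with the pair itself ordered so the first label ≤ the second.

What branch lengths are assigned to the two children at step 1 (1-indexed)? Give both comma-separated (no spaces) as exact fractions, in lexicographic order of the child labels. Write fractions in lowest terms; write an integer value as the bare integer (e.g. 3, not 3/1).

iteration 1: select D,I (d=3, Q=-41); attach at lengths (-1/4, 13/4); label the merged cluster DI
  updated: d(DI,M)=8, d(DI,V)=19/2
iteration 2: select DI,M (d=8, Q=-47/2); attach at lengths (23/4, 9/4); label the merged cluster DIM
  updated: d(DIM,V)=15/4
iteration 3: select DIM,V (d=15/4); attach at lengths (15/8, 15/8); label the merged cluster DIMV
final tree: (((D:-1/4,I:13/4):23/4,M:9/4):15/8,V:15/8)
total length: 59/4

-1/4,13/4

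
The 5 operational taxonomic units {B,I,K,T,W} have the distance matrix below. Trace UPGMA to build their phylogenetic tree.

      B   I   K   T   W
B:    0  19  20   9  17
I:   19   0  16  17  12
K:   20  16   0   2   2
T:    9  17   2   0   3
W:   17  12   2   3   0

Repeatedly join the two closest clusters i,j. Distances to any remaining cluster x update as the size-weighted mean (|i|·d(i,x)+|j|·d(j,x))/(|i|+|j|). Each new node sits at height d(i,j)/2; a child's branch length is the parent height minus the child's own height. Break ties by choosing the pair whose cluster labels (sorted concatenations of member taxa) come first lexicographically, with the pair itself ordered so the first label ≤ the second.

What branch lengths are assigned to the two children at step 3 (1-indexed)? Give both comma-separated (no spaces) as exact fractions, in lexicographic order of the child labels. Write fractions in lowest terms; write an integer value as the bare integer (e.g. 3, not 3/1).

15/2,25/4

step 1: merge (K,T) at d=2; branch lengths K→1, T→1; new cluster KT
  updated: d(B,KT)=29/2, d(I,KT)=33/2, d(KT,W)=5/2
step 2: merge (KT,W) at d=5/2; branch lengths KT→1/4, W→5/4; new cluster KTW
  updated: d(B,KTW)=46/3, d(I,KTW)=15
step 3: merge (I,KTW) at d=15; branch lengths I→15/2, KTW→25/4; new cluster IKTW
  updated: d(B,IKTW)=65/4
step 4: merge (B,IKTW) at d=65/4; branch lengths B→65/8, IKTW→5/8; new cluster BIKTW
final tree: (B:65/8,(I:15/2,((K:1,T:1):1/4,W:5/4):25/4):5/8)
total length: 26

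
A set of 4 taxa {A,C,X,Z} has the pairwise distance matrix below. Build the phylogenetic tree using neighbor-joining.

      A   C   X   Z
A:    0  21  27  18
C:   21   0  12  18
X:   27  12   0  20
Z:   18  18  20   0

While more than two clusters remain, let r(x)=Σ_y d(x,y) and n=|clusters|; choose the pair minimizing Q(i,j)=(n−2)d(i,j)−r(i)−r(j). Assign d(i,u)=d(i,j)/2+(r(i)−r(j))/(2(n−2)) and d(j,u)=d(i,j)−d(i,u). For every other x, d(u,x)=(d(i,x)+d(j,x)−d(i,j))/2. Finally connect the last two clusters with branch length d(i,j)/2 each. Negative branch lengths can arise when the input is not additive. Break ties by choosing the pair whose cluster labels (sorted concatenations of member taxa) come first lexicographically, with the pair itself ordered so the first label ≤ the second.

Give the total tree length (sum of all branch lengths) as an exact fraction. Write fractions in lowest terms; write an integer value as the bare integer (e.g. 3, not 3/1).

73/2

step 1: merge (A,Z) at d=18, Q=-86; branch lengths A→23/2, Z→13/2; new cluster AZ
  updated: d(AZ,C)=21/2, d(AZ,X)=29/2
step 2: merge (AZ,C) at d=21/2, Q=-37; branch lengths AZ→13/2, C→4; new cluster ACZ
  updated: d(ACZ,X)=8
step 3: merge (ACZ,X) at d=8; branch lengths ACZ→4, X→4; new cluster ACXZ
final tree: (((A:23/2,Z:13/2):13/2,C:4):4,X:4)
total length: 73/2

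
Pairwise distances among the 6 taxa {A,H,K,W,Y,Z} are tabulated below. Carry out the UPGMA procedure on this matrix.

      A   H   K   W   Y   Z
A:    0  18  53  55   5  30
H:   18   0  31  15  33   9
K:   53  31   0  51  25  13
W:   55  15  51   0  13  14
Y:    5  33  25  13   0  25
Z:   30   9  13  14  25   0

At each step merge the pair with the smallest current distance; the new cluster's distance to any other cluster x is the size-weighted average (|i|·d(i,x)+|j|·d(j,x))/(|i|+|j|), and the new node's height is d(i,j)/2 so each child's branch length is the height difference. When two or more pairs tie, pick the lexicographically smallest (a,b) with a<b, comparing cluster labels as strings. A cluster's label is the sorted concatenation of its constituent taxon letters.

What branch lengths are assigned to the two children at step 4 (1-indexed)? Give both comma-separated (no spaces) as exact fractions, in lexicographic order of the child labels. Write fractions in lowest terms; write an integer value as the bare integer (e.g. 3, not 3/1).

12,29/4

iteration 1: select A,Y (d=5); attach at lengths (5/2, 5/2); label the merged cluster AY
  updated: d(AY,H)=51/2, d(AY,K)=39, d(AY,W)=34, d(AY,Z)=55/2
iteration 2: select H,Z (d=9); attach at lengths (9/2, 9/2); label the merged cluster HZ
  updated: d(AY,HZ)=53/2, d(HZ,K)=22, d(HZ,W)=29/2
iteration 3: select HZ,W (d=29/2); attach at lengths (11/4, 29/4); label the merged cluster HWZ
  updated: d(AY,HWZ)=29, d(HWZ,K)=95/3
iteration 4: select AY,HWZ (d=29); attach at lengths (12, 29/4); label the merged cluster AHWYZ
  updated: d(AHWYZ,K)=173/5
iteration 5: select AHWYZ,K (d=173/5); attach at lengths (14/5, 173/10); label the merged cluster AHKWYZ
final tree: (((A:5/2,Y:5/2):12,((H:9/2,Z:9/2):11/4,W:29/4):29/4):14/5,K:173/10)
total length: 1267/20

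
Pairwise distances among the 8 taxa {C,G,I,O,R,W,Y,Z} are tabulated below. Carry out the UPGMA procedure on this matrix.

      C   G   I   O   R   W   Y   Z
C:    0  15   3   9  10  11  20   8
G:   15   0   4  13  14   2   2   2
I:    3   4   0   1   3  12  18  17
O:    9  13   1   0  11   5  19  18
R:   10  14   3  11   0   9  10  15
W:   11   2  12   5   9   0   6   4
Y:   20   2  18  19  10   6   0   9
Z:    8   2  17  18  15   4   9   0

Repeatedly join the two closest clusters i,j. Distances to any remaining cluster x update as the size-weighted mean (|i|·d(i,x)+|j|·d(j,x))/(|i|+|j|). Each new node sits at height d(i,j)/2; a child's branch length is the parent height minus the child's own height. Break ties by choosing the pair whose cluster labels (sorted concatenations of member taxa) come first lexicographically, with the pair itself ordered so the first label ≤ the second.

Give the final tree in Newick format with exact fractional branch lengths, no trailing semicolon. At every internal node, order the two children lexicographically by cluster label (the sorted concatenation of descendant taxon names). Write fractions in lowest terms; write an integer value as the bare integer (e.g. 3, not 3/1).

step 1: merge (I,O) at d=1; branch lengths I→1/2, O→1/2; new cluster IO
  updated: d(C,IO)=6, d(G,IO)=17/2, d(IO,R)=7, d(IO,W)=17/2, d(IO,Y)=37/2, d(IO,Z)=35/2
step 2: merge (G,W) at d=2; branch lengths G→1, W→1; new cluster GW
  updated: d(C,GW)=13, d(GW,IO)=17/2, d(GW,R)=23/2, d(GW,Y)=4, d(GW,Z)=3
step 3: merge (GW,Z) at d=3; branch lengths GW→1/2, Z→3/2; new cluster GWZ
  updated: d(C,GWZ)=34/3, d(GWZ,IO)=23/2, d(GWZ,R)=38/3, d(GWZ,Y)=17/3
step 4: merge (GWZ,Y) at d=17/3; branch lengths GWZ→4/3, Y→17/6; new cluster GWYZ
  updated: d(C,GWYZ)=27/2, d(GWYZ,IO)=53/4, d(GWYZ,R)=12
step 5: merge (C,IO) at d=6; branch lengths C→3, IO→5/2; new cluster CIO
  updated: d(CIO,GWYZ)=40/3, d(CIO,R)=8
step 6: merge (CIO,R) at d=8; branch lengths CIO→1, R→4; new cluster CIOR
  updated: d(CIOR,GWYZ)=13
step 7: merge (CIOR,GWYZ) at d=13; branch lengths CIOR→5/2, GWYZ→11/3; new cluster CGIORWYZ
final tree: (((C:3,(I:1/2,O:1/2):5/2):1,R:4):5/2,(((G:1,W:1):1/2,Z:3/2):4/3,Y:17/6):11/3)
total length: 155/6

(((C:3,(I:1/2,O:1/2):5/2):1,R:4):5/2,(((G:1,W:1):1/2,Z:3/2):4/3,Y:17/6):11/3)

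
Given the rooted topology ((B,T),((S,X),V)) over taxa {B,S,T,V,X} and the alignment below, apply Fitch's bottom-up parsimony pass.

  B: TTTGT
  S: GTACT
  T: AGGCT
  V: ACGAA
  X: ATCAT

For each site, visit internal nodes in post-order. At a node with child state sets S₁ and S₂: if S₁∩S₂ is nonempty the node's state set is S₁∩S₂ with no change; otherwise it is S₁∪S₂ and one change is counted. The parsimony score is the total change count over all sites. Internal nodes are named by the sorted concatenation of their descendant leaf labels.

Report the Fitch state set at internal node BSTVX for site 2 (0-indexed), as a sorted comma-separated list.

site 0, node BT: B={T} ∪ T={A} → {A,T} (+1)
site 0, node SX: S={G} ∪ X={A} → {A,G} (+1)
site 0, node SVX: SX={A,G} ∩ V={A} → {A} (+0)
site 0, node BSTVX: BT={A,T} ∩ SVX={A} → {A} (+0)
site 1, node BT: B={T} ∪ T={G} → {G,T} (+1)
site 1, node SX: S={T} ∩ X={T} → {T} (+0)
site 1, node SVX: SX={T} ∪ V={C} → {C,T} (+1)
site 1, node BSTVX: BT={G,T} ∩ SVX={C,T} → {T} (+0)
site 2, node BT: B={T} ∪ T={G} → {G,T} (+1)
site 2, node SX: S={A} ∪ X={C} → {A,C} (+1)
site 2, node SVX: SX={A,C} ∪ V={G} → {A,C,G} (+1)
site 2, node BSTVX: BT={G,T} ∩ SVX={A,C,G} → {G} (+0)
site 3, node BT: B={G} ∪ T={C} → {C,G} (+1)
site 3, node SX: S={C} ∪ X={A} → {A,C} (+1)
site 3, node SVX: SX={A,C} ∩ V={A} → {A} (+0)
site 3, node BSTVX: BT={C,G} ∪ SVX={A} → {A,C,G} (+1)
site 4, node BT: B={T} ∩ T={T} → {T} (+0)
site 4, node SX: S={T} ∩ X={T} → {T} (+0)
site 4, node SVX: SX={T} ∪ V={A} → {A,T} (+1)
site 4, node BSTVX: BT={T} ∩ SVX={A,T} → {T} (+0)
per-site changes: [2, 2, 3, 3, 1]; total = 11

G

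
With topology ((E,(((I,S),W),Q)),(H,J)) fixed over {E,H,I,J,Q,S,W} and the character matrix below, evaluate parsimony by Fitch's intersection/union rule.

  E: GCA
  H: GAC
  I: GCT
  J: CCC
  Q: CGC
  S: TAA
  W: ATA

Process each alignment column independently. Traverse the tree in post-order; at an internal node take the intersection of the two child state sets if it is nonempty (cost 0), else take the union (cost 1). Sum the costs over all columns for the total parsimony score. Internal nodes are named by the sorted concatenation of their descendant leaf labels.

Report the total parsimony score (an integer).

IS@0: {G} ∪ {T} = {G,T} (union, +1)
ISW@0: {G,T} ∪ {A} = {A,G,T} (union, +1)
IQSW@0: {A,G,T} ∪ {C} = {A,C,G,T} (union, +1)
EIQSW@0: {G} ∩ {A,C,G,T} = {G} (intersection, +0)
HJ@0: {G} ∪ {C} = {C,G} (union, +1)
EHIJQSW@0: {G} ∩ {C,G} = {G} (intersection, +0)
IS@1: {C} ∪ {A} = {A,C} (union, +1)
ISW@1: {A,C} ∪ {T} = {A,C,T} (union, +1)
IQSW@1: {A,C,T} ∪ {G} = {A,C,G,T} (union, +1)
EIQSW@1: {C} ∩ {A,C,G,T} = {C} (intersection, +0)
HJ@1: {A} ∪ {C} = {A,C} (union, +1)
EHIJQSW@1: {C} ∩ {A,C} = {C} (intersection, +0)
IS@2: {T} ∪ {A} = {A,T} (union, +1)
ISW@2: {A,T} ∩ {A} = {A} (intersection, +0)
IQSW@2: {A} ∪ {C} = {A,C} (union, +1)
EIQSW@2: {A} ∩ {A,C} = {A} (intersection, +0)
HJ@2: {C} ∩ {C} = {C} (intersection, +0)
EHIJQSW@2: {A} ∪ {C} = {A,C} (union, +1)
per-site changes: [4, 4, 3]; total = 11

11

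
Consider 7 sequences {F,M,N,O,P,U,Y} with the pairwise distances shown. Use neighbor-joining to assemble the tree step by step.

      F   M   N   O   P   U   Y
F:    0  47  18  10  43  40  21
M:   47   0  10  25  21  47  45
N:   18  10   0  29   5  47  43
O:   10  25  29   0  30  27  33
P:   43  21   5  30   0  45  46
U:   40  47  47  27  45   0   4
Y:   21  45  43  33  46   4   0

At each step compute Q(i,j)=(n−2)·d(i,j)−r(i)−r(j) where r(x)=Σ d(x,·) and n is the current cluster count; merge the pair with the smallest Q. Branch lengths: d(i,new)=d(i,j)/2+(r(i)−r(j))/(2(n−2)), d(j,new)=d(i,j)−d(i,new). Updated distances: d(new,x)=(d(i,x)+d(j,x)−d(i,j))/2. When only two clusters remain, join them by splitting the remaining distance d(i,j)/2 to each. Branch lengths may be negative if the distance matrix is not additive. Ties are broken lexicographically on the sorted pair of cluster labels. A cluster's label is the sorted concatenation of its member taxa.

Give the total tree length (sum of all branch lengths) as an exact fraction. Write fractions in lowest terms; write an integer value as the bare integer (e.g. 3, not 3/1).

1147/16

1. join U+Y (d=4, Q=-382) ⇒ UY; edges |U|=19/5, |Y|=1/5
  updated: d(F,UY)=57/2, d(M,UY)=44, d(N,UY)=43, d(O,UY)=28, d(P,UY)=87/2
2. join F+O (d=10, Q=-457/2) ⇒ FO; edges |F|=129/16, |O|=31/16
  updated: d(FO,M)=31, d(FO,N)=37/2, d(FO,P)=63/2, d(FO,UY)=93/4
3. join FO+UY (d=93/4, Q=-753/4) ⇒ FOUY; edges |FO|=27/8, |UY|=159/8
  updated: d(FOUY,M)=207/8, d(FOUY,N)=153/8, d(FOUY,P)=207/8
4. join FOUY+M (d=207/8, Q=-76) ⇒ FMOUY; edges |FOUY|=263/16, |M|=151/16
  updated: d(FMOUY,N)=13/8, d(FMOUY,P)=21/2
5. join FMOUY+N (d=13/8, Q=-137/8) ⇒ FMNOUY; edges |FMOUY|=57/16, |N|=-31/16
  updated: d(FMNOUY,P)=111/16
6. join FMNOUY+P (d=111/16) ⇒ FMNOPUY; edges |FMNOUY|=111/32, |P|=111/32
final tree: (((((F:129/16,O:31/16):27/8,(U:19/5,Y:1/5):159/8):263/16,M:151/16):57/16,N:-31/16):111/32,P:111/32)
total length: 1147/16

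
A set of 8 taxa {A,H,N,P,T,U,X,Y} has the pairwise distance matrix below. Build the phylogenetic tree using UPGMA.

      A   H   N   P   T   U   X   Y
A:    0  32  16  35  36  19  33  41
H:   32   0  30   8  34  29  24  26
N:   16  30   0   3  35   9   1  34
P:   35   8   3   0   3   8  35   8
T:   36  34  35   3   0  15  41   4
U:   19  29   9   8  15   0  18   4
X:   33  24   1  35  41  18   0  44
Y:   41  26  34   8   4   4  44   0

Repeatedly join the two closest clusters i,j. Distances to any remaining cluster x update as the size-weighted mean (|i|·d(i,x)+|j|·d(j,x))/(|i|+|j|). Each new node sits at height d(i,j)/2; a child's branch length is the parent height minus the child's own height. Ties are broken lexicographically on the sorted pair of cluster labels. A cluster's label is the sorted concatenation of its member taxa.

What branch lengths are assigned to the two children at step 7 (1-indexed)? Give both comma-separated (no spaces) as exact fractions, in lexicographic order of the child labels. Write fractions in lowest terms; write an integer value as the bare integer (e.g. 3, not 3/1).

iteration 1: select N,X (d=1); attach at lengths (1/2, 1/2); label the merged cluster NX
  updated: d(A,NX)=49/2, d(H,NX)=27, d(NX,P)=19, d(NX,T)=38, d(NX,U)=27/2, d(NX,Y)=39
iteration 2: select P,T (d=3); attach at lengths (3/2, 3/2); label the merged cluster PT
  updated: d(A,PT)=71/2, d(H,PT)=21, d(NX,PT)=57/2, d(PT,U)=23/2, d(PT,Y)=6
iteration 3: select U,Y (d=4); attach at lengths (2, 2); label the merged cluster UY
  updated: d(A,UY)=30, d(H,UY)=55/2, d(NX,UY)=105/4, d(PT,UY)=35/4
iteration 4: select PT,UY (d=35/4); attach at lengths (23/8, 19/8); label the merged cluster PTUY
  updated: d(A,PTUY)=131/4, d(H,PTUY)=97/4, d(NX,PTUY)=219/8
iteration 5: select H,PTUY (d=97/4); attach at lengths (97/8, 31/4); label the merged cluster HPTUY
  updated: d(A,HPTUY)=163/5, d(HPTUY,NX)=273/10
iteration 6: select A,NX (d=49/2); attach at lengths (49/4, 47/4); label the merged cluster ANX
  updated: d(ANX,HPTUY)=436/15
iteration 7: select ANX,HPTUY (d=436/15); attach at lengths (137/60, 289/120); label the merged cluster AHNPTUXY
final tree: ((A:49/4,(N:1/2,X:1/2):47/4):137/60,(H:97/8,((P:3/2,T:3/2):23/8,(U:2,Y:2):19/8):31/4):289/120)
total length: 3709/60

137/60,289/120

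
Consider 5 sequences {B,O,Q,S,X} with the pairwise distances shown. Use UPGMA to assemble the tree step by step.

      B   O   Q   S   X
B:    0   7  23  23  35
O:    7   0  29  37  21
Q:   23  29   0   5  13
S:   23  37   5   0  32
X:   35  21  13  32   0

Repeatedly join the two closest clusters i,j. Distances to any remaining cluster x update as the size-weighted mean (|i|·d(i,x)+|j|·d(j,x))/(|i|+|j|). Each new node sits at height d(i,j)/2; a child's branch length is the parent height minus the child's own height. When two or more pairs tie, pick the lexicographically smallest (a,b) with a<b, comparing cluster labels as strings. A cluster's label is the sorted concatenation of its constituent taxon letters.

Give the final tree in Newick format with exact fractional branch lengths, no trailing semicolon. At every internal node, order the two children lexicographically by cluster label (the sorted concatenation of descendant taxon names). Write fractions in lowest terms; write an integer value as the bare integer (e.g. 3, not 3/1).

((B:7/2,O:7/2):21/2,((Q:5/2,S:5/2):35/4,X:45/4):11/4)

step 1: merge (Q,S) at d=5; branch lengths Q→5/2, S→5/2; new cluster QS
  updated: d(B,QS)=23, d(O,QS)=33, d(QS,X)=45/2
step 2: merge (B,O) at d=7; branch lengths B→7/2, O→7/2; new cluster BO
  updated: d(BO,QS)=28, d(BO,X)=28
step 3: merge (QS,X) at d=45/2; branch lengths QS→35/4, X→45/4; new cluster QSX
  updated: d(BO,QSX)=28
step 4: merge (BO,QSX) at d=28; branch lengths BO→21/2, QSX→11/4; new cluster BOQSX
final tree: ((B:7/2,O:7/2):21/2,((Q:5/2,S:5/2):35/4,X:45/4):11/4)
total length: 181/4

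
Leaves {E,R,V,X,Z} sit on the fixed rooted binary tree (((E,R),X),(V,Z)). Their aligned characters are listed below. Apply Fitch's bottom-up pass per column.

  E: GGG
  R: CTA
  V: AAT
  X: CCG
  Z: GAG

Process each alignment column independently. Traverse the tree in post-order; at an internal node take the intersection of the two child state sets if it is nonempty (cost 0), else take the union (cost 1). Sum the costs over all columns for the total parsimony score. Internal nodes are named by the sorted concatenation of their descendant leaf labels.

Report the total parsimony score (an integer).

8

site 0, node ER: E={G} ∪ R={C} → {C,G} (+1)
site 0, node ERX: ER={C,G} ∩ X={C} → {C} (+0)
site 0, node VZ: V={A} ∪ Z={G} → {A,G} (+1)
site 0, node ERVXZ: ERX={C} ∪ VZ={A,G} → {A,C,G} (+1)
site 1, node ER: E={G} ∪ R={T} → {G,T} (+1)
site 1, node ERX: ER={G,T} ∪ X={C} → {C,G,T} (+1)
site 1, node VZ: V={A} ∩ Z={A} → {A} (+0)
site 1, node ERVXZ: ERX={C,G,T} ∪ VZ={A} → {A,C,G,T} (+1)
site 2, node ER: E={G} ∪ R={A} → {A,G} (+1)
site 2, node ERX: ER={A,G} ∩ X={G} → {G} (+0)
site 2, node VZ: V={T} ∪ Z={G} → {G,T} (+1)
site 2, node ERVXZ: ERX={G} ∩ VZ={G,T} → {G} (+0)
per-site changes: [3, 3, 2]; total = 8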